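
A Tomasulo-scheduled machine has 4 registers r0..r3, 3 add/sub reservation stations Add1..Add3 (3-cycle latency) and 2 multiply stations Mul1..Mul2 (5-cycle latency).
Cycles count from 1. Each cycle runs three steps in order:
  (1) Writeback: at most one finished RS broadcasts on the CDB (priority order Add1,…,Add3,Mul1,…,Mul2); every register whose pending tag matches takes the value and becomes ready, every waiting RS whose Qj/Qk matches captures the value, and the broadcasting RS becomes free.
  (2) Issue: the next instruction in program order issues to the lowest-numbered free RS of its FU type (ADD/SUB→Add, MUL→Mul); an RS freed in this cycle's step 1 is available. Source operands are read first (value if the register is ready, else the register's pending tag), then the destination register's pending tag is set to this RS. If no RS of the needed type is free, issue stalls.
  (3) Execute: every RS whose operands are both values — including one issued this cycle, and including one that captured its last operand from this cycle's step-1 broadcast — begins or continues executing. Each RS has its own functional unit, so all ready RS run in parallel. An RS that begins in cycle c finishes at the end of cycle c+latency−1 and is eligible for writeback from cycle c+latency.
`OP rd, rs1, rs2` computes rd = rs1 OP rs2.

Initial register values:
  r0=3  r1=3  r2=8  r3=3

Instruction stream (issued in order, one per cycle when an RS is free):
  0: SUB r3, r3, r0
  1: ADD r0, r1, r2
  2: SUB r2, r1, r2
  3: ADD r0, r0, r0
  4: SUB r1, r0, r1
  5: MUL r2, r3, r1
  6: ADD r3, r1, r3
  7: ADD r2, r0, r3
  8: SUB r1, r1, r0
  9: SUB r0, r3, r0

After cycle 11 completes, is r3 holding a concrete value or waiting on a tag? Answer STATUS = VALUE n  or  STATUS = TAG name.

c1: issue SUB r3<-Add1 | r0:3,r1:3,r2:8,r3:Add1
c2: issue ADD r0<-Add2 | r0:Add2,r1:3,r2:8,r3:Add1
c3: issue SUB r2<-Add3 | r0:Add2,r1:3,r2:Add3,r3:Add1
c4: CDB Add1=0; issue ADD r0<-Add1 | r0:Add1,r1:3,r2:Add3,r3:0
c5: CDB Add2=11; issue SUB r1<-Add2 | r0:Add1,r1:Add2,r2:Add3,r3:0
c6: CDB Add3=-5; issue MUL r2<-Mul1 | r0:Add1,r1:Add2,r2:Mul1,r3:0
c7: issue ADD r3<-Add3 | r0:Add1,r1:Add2,r2:Mul1,r3:Add3
c8: CDB Add1=22; issue ADD r2<-Add1 | r0:22,r1:Add2,r2:Add1,r3:Add3
c9: stall | r0:22,r1:Add2,r2:Add1,r3:Add3
c10: stall | r0:22,r1:Add2,r2:Add1,r3:Add3
c11: CDB Add2=19; issue SUB r1<-Add2 | r0:22,r1:Add2,r2:Add1,r3:Add3

STATUS = TAG Add3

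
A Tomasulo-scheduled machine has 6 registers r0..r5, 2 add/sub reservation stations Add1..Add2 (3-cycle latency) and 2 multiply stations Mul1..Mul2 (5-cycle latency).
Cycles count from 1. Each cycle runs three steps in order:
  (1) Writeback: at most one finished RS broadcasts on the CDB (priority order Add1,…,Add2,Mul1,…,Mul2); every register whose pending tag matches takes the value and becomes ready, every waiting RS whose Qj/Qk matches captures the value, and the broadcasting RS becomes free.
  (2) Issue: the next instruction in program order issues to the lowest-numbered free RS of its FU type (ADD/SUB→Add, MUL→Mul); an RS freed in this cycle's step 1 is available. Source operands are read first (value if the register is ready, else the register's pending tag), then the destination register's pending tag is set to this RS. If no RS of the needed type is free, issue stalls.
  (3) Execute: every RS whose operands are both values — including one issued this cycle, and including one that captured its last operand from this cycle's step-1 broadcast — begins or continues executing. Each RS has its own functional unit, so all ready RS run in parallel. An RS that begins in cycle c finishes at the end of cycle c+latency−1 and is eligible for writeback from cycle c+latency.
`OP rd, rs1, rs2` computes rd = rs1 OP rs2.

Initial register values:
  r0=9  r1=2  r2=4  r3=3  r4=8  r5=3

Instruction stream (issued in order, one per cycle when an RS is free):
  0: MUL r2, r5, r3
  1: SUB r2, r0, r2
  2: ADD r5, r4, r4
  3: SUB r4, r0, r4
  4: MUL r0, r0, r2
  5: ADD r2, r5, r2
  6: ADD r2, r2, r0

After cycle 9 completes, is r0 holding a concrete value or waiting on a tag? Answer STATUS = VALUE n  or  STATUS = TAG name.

STATUS = TAG Mul1

c1: issue MUL r2<-Mul1 | r0:9,r1:2,r2:Mul1,r3:3,r4:8,r5:3
c2: issue SUB r2<-Add1 | r0:9,r1:2,r2:Add1,r3:3,r4:8,r5:3
c3: issue ADD r5<-Add2 | r0:9,r1:2,r2:Add1,r3:3,r4:8,r5:Add2
c4: stall | r0:9,r1:2,r2:Add1,r3:3,r4:8,r5:Add2
c5: stall | r0:9,r1:2,r2:Add1,r3:3,r4:8,r5:Add2
c6: CDB Add2=16; issue SUB r4<-Add2 | r0:9,r1:2,r2:Add1,r3:3,r4:Add2,r5:16
c7: CDB Mul1=9; issue MUL r0<-Mul1 | r0:Mul1,r1:2,r2:Add1,r3:3,r4:Add2,r5:16
c8: stall | r0:Mul1,r1:2,r2:Add1,r3:3,r4:Add2,r5:16
c9: CDB Add2=1; issue ADD r2<-Add2 | r0:Mul1,r1:2,r2:Add2,r3:3,r4:1,r5:16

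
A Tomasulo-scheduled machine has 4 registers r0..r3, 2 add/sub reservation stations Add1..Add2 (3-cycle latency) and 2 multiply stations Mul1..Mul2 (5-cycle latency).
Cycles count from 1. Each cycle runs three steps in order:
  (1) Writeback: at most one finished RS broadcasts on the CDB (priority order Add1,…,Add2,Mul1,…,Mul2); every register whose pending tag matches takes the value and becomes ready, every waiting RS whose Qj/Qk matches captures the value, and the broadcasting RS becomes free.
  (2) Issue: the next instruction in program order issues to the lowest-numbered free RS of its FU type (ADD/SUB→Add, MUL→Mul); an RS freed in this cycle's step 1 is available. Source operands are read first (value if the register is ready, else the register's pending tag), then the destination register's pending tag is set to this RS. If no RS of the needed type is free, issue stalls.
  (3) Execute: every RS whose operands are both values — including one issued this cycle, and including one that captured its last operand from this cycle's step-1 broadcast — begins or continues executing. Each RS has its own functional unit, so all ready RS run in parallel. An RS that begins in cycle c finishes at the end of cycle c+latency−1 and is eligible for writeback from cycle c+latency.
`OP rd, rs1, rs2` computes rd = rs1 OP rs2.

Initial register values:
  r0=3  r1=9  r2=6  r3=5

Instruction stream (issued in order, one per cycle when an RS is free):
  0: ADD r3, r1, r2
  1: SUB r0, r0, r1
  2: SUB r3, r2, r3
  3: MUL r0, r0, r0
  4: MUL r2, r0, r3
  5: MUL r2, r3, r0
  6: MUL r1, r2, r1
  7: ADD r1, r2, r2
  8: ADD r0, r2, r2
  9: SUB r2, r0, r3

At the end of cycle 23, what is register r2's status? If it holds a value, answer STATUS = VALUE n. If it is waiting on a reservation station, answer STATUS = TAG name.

cycle 1: issue ADD r3<-Add1 // r0:3,r1:9,r2:6,r3:Add1
cycle 2: issue SUB r0<-Add2 // r0:Add2,r1:9,r2:6,r3:Add1
cycle 3: stall // r0:Add2,r1:9,r2:6,r3:Add1
cycle 4: CDB Add1=15; issue SUB r3<-Add1 // r0:Add2,r1:9,r2:6,r3:Add1
cycle 5: CDB Add2=-6; issue MUL r0<-Mul1 // r0:Mul1,r1:9,r2:6,r3:Add1
cycle 6: issue MUL r2<-Mul2 // r0:Mul1,r1:9,r2:Mul2,r3:Add1
cycle 7: CDB Add1=-9; stall // r0:Mul1,r1:9,r2:Mul2,r3:-9
cycle 8: stall // r0:Mul1,r1:9,r2:Mul2,r3:-9
cycle 9: stall // r0:Mul1,r1:9,r2:Mul2,r3:-9
cycle 10: CDB Mul1=36; issue MUL r2<-Mul1 // r0:36,r1:9,r2:Mul1,r3:-9
cycle 11: stall // r0:36,r1:9,r2:Mul1,r3:-9
cycle 12: stall // r0:36,r1:9,r2:Mul1,r3:-9
cycle 13: stall // r0:36,r1:9,r2:Mul1,r3:-9
cycle 14: stall // r0:36,r1:9,r2:Mul1,r3:-9
cycle 15: CDB Mul1=-324; issue MUL r1<-Mul1 // r0:36,r1:Mul1,r2:-324,r3:-9
cycle 16: CDB Mul2=-324; issue ADD r1<-Add1 // r0:36,r1:Add1,r2:-324,r3:-9
cycle 17: issue ADD r0<-Add2 // r0:Add2,r1:Add1,r2:-324,r3:-9
cycle 18: stall // r0:Add2,r1:Add1,r2:-324,r3:-9
cycle 19: CDB Add1=-648; issue SUB r2<-Add1 // r0:Add2,r1:-648,r2:Add1,r3:-9
cycle 20: CDB Add2=-648 // r0:-648,r1:-648,r2:Add1,r3:-9
cycle 21: CDB Mul1=-2916 // r0:-648,r1:-648,r2:Add1,r3:-9
cycle 22: - // r0:-648,r1:-648,r2:Add1,r3:-9
cycle 23: CDB Add1=-639 // r0:-648,r1:-648,r2:-639,r3:-9

STATUS = VALUE -639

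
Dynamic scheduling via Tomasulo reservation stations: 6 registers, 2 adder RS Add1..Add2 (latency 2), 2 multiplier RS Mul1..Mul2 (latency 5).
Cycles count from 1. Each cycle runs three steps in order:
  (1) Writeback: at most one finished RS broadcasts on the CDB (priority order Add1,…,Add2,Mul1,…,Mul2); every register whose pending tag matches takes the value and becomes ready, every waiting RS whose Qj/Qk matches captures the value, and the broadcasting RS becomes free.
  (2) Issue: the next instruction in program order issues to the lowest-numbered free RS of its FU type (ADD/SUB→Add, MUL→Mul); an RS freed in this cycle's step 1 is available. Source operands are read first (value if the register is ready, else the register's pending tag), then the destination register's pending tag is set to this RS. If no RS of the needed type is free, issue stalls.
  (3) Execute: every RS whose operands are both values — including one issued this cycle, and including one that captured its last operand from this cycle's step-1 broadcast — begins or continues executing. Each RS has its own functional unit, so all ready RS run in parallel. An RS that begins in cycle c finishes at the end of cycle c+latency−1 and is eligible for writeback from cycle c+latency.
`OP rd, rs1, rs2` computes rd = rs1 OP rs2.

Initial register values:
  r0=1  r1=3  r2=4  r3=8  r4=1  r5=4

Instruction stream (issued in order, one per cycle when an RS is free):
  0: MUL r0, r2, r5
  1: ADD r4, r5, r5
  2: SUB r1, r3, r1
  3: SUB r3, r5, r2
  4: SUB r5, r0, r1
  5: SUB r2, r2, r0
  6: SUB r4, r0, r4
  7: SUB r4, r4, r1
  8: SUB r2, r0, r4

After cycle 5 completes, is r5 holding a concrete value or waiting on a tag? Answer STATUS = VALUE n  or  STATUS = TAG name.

STATUS = TAG Add2

  c1: issue MUL r0<-Mul1  regs: r0:Mul1,r1:3,r2:4,r3:8,r4:1,r5:4
  c2: issue ADD r4<-Add1  regs: r0:Mul1,r1:3,r2:4,r3:8,r4:Add1,r5:4
  c3: issue SUB r1<-Add2  regs: r0:Mul1,r1:Add2,r2:4,r3:8,r4:Add1,r5:4
  c4: CDB Add1=8; issue SUB r3<-Add1  regs: r0:Mul1,r1:Add2,r2:4,r3:Add1,r4:8,r5:4
  c5: CDB Add2=5; issue SUB r5<-Add2  regs: r0:Mul1,r1:5,r2:4,r3:Add1,r4:8,r5:Add2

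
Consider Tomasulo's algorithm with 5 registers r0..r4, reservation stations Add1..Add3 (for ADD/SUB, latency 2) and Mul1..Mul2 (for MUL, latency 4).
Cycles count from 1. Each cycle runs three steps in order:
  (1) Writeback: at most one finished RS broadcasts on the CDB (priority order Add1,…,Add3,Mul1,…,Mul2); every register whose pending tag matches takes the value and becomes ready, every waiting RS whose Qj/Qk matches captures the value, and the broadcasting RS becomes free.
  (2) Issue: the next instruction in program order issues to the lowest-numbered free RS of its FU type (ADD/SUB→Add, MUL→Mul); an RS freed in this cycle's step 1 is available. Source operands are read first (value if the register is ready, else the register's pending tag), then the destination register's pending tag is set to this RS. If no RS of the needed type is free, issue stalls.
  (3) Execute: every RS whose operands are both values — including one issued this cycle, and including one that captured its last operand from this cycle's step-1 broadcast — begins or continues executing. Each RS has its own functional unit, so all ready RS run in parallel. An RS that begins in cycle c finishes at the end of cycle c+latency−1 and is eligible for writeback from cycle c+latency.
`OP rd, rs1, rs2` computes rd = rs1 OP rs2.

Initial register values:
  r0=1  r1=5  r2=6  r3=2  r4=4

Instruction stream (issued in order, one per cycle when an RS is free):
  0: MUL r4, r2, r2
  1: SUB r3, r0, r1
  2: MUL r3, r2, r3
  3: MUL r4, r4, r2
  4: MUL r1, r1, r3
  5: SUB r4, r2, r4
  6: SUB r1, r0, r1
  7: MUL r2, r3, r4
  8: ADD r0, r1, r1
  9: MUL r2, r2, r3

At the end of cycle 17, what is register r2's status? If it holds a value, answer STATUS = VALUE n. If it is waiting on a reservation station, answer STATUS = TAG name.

STATUS = TAG Mul2

cycle 1: issue MUL r4<-Mul1 // r0:1,r1:5,r2:6,r3:2,r4:Mul1
cycle 2: issue SUB r3<-Add1 // r0:1,r1:5,r2:6,r3:Add1,r4:Mul1
cycle 3: issue MUL r3<-Mul2 // r0:1,r1:5,r2:6,r3:Mul2,r4:Mul1
cycle 4: CDB Add1=-4; stall // r0:1,r1:5,r2:6,r3:Mul2,r4:Mul1
cycle 5: CDB Mul1=36; issue MUL r4<-Mul1 // r0:1,r1:5,r2:6,r3:Mul2,r4:Mul1
cycle 6: stall // r0:1,r1:5,r2:6,r3:Mul2,r4:Mul1
cycle 7: stall // r0:1,r1:5,r2:6,r3:Mul2,r4:Mul1
cycle 8: CDB Mul2=-24; issue MUL r1<-Mul2 // r0:1,r1:Mul2,r2:6,r3:-24,r4:Mul1
cycle 9: CDB Mul1=216; issue SUB r4<-Add1 // r0:1,r1:Mul2,r2:6,r3:-24,r4:Add1
cycle 10: issue SUB r1<-Add2 // r0:1,r1:Add2,r2:6,r3:-24,r4:Add1
cycle 11: CDB Add1=-210; issue MUL r2<-Mul1 // r0:1,r1:Add2,r2:Mul1,r3:-24,r4:-210
cycle 12: CDB Mul2=-120; issue ADD r0<-Add1 // r0:Add1,r1:Add2,r2:Mul1,r3:-24,r4:-210
cycle 13: issue MUL r2<-Mul2 // r0:Add1,r1:Add2,r2:Mul2,r3:-24,r4:-210
cycle 14: CDB Add2=121 // r0:Add1,r1:121,r2:Mul2,r3:-24,r4:-210
cycle 15: CDB Mul1=5040 // r0:Add1,r1:121,r2:Mul2,r3:-24,r4:-210
cycle 16: CDB Add1=242 // r0:242,r1:121,r2:Mul2,r3:-24,r4:-210
cycle 17: - // r0:242,r1:121,r2:Mul2,r3:-24,r4:-210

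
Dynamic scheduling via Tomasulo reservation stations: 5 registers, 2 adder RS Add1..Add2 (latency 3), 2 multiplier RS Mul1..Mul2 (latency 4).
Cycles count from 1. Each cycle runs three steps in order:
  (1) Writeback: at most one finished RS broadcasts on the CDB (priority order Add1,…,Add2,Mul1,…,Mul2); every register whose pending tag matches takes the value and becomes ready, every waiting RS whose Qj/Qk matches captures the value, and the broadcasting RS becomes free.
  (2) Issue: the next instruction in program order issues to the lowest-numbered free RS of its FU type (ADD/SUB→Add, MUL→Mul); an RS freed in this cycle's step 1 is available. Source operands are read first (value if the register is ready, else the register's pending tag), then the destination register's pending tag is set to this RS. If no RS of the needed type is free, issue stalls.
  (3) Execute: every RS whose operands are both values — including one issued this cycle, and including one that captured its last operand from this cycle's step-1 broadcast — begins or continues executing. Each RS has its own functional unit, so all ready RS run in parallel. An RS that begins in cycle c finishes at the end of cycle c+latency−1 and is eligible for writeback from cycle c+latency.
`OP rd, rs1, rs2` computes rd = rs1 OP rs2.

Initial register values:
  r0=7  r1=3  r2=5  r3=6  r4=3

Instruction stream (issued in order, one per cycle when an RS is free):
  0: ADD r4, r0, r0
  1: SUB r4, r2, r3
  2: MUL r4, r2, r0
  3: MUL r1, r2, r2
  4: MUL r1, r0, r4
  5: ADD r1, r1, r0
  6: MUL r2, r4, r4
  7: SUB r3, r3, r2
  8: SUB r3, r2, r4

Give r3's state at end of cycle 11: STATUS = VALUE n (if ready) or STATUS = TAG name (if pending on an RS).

STATUS = TAG Add2

cycle 1: issue ADD r4<-Add1 // r0:7,r1:3,r2:5,r3:6,r4:Add1
cycle 2: issue SUB r4<-Add2 // r0:7,r1:3,r2:5,r3:6,r4:Add2
cycle 3: issue MUL r4<-Mul1 // r0:7,r1:3,r2:5,r3:6,r4:Mul1
cycle 4: CDB Add1=14; issue MUL r1<-Mul2 // r0:7,r1:Mul2,r2:5,r3:6,r4:Mul1
cycle 5: CDB Add2=-1; stall // r0:7,r1:Mul2,r2:5,r3:6,r4:Mul1
cycle 6: stall // r0:7,r1:Mul2,r2:5,r3:6,r4:Mul1
cycle 7: CDB Mul1=35; issue MUL r1<-Mul1 // r0:7,r1:Mul1,r2:5,r3:6,r4:35
cycle 8: CDB Mul2=25; issue ADD r1<-Add1 // r0:7,r1:Add1,r2:5,r3:6,r4:35
cycle 9: issue MUL r2<-Mul2 // r0:7,r1:Add1,r2:Mul2,r3:6,r4:35
cycle 10: issue SUB r3<-Add2 // r0:7,r1:Add1,r2:Mul2,r3:Add2,r4:35
cycle 11: CDB Mul1=245; stall // r0:7,r1:Add1,r2:Mul2,r3:Add2,r4:35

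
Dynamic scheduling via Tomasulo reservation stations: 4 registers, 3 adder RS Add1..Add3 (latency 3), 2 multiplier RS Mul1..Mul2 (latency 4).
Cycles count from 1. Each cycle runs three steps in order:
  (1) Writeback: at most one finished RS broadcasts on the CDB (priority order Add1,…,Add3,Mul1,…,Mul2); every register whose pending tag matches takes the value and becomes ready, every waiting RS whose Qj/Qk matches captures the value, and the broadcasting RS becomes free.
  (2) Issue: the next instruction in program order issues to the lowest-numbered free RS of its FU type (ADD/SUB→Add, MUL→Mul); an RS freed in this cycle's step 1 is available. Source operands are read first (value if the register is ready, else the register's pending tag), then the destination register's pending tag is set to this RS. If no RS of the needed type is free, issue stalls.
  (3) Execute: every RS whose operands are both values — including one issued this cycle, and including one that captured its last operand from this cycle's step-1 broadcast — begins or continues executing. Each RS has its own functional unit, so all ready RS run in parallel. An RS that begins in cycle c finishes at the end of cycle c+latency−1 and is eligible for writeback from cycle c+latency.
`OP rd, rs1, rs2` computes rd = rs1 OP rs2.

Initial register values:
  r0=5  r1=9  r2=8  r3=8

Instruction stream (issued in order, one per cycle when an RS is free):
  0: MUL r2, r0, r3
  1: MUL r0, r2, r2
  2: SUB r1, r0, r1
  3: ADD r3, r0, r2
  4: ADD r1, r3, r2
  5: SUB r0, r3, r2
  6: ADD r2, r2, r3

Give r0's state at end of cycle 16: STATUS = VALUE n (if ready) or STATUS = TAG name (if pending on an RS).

c1: issue MUL r2<-Mul1 | r0:5,r1:9,r2:Mul1,r3:8
c2: issue MUL r0<-Mul2 | r0:Mul2,r1:9,r2:Mul1,r3:8
c3: issue SUB r1<-Add1 | r0:Mul2,r1:Add1,r2:Mul1,r3:8
c4: issue ADD r3<-Add2 | r0:Mul2,r1:Add1,r2:Mul1,r3:Add2
c5: CDB Mul1=40; issue ADD r1<-Add3 | r0:Mul2,r1:Add3,r2:40,r3:Add2
c6: stall | r0:Mul2,r1:Add3,r2:40,r3:Add2
c7: stall | r0:Mul2,r1:Add3,r2:40,r3:Add2
c8: stall | r0:Mul2,r1:Add3,r2:40,r3:Add2
c9: CDB Mul2=1600; stall | r0:1600,r1:Add3,r2:40,r3:Add2
c10: stall | r0:1600,r1:Add3,r2:40,r3:Add2
c11: stall | r0:1600,r1:Add3,r2:40,r3:Add2
c12: CDB Add1=1591; issue SUB r0<-Add1 | r0:Add1,r1:Add3,r2:40,r3:Add2
c13: CDB Add2=1640; issue ADD r2<-Add2 | r0:Add1,r1:Add3,r2:Add2,r3:1640
c14: - | r0:Add1,r1:Add3,r2:Add2,r3:1640
c15: - | r0:Add1,r1:Add3,r2:Add2,r3:1640
c16: CDB Add1=1600 | r0:1600,r1:Add3,r2:Add2,r3:1640

STATUS = VALUE 1600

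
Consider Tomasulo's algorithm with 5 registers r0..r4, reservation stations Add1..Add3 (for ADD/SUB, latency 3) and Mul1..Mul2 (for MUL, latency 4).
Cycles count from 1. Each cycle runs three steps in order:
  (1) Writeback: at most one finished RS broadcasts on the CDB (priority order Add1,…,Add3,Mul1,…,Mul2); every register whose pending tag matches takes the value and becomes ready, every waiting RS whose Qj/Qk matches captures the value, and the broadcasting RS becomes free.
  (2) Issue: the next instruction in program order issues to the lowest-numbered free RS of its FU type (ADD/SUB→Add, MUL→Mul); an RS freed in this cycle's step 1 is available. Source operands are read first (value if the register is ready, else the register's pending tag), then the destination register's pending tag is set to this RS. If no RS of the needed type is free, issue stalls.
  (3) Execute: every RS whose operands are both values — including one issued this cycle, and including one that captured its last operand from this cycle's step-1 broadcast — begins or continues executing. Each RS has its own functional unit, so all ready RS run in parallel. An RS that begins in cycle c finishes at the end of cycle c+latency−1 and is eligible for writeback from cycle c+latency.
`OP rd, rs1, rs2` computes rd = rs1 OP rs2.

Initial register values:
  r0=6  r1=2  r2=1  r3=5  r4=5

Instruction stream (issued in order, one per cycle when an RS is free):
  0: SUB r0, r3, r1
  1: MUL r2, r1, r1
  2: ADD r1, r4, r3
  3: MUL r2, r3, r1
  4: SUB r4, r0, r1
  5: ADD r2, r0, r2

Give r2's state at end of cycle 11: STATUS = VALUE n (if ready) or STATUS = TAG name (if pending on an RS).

c1: issue SUB r0<-Add1 | r0:Add1,r1:2,r2:1,r3:5,r4:5
c2: issue MUL r2<-Mul1 | r0:Add1,r1:2,r2:Mul1,r3:5,r4:5
c3: issue ADD r1<-Add2 | r0:Add1,r1:Add2,r2:Mul1,r3:5,r4:5
c4: CDB Add1=3; issue MUL r2<-Mul2 | r0:3,r1:Add2,r2:Mul2,r3:5,r4:5
c5: issue SUB r4<-Add1 | r0:3,r1:Add2,r2:Mul2,r3:5,r4:Add1
c6: CDB Add2=10; issue ADD r2<-Add2 | r0:3,r1:10,r2:Add2,r3:5,r4:Add1
c7: CDB Mul1=4 | r0:3,r1:10,r2:Add2,r3:5,r4:Add1
c8: - | r0:3,r1:10,r2:Add2,r3:5,r4:Add1
c9: CDB Add1=-7 | r0:3,r1:10,r2:Add2,r3:5,r4:-7
c10: CDB Mul2=50 | r0:3,r1:10,r2:Add2,r3:5,r4:-7
c11: - | r0:3,r1:10,r2:Add2,r3:5,r4:-7

STATUS = TAG Add2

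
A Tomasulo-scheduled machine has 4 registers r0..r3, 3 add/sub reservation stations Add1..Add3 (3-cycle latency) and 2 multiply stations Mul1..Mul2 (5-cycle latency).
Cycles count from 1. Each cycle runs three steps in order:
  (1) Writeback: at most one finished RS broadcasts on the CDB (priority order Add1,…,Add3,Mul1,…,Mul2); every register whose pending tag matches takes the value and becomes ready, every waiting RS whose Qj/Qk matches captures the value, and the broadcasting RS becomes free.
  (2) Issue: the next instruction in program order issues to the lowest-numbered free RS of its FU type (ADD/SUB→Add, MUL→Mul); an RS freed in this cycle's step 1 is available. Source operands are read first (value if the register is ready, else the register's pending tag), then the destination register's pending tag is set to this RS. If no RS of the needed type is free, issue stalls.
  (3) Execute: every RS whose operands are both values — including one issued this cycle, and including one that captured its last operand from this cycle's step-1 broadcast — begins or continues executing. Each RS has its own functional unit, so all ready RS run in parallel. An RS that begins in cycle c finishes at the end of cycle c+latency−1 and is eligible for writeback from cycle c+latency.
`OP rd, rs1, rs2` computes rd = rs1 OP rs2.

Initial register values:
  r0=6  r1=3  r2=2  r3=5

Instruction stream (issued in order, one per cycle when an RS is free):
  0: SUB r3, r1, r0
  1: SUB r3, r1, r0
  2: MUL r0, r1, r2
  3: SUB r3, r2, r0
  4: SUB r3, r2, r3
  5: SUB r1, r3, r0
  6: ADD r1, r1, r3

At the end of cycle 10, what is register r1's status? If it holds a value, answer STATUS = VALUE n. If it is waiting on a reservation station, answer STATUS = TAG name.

STATUS = TAG Add3

cycle 1: issue SUB r3<-Add1 // r0:6,r1:3,r2:2,r3:Add1
cycle 2: issue SUB r3<-Add2 // r0:6,r1:3,r2:2,r3:Add2
cycle 3: issue MUL r0<-Mul1 // r0:Mul1,r1:3,r2:2,r3:Add2
cycle 4: CDB Add1=-3; issue SUB r3<-Add1 // r0:Mul1,r1:3,r2:2,r3:Add1
cycle 5: CDB Add2=-3; issue SUB r3<-Add2 // r0:Mul1,r1:3,r2:2,r3:Add2
cycle 6: issue SUB r1<-Add3 // r0:Mul1,r1:Add3,r2:2,r3:Add2
cycle 7: stall // r0:Mul1,r1:Add3,r2:2,r3:Add2
cycle 8: CDB Mul1=6; stall // r0:6,r1:Add3,r2:2,r3:Add2
cycle 9: stall // r0:6,r1:Add3,r2:2,r3:Add2
cycle 10: stall // r0:6,r1:Add3,r2:2,r3:Add2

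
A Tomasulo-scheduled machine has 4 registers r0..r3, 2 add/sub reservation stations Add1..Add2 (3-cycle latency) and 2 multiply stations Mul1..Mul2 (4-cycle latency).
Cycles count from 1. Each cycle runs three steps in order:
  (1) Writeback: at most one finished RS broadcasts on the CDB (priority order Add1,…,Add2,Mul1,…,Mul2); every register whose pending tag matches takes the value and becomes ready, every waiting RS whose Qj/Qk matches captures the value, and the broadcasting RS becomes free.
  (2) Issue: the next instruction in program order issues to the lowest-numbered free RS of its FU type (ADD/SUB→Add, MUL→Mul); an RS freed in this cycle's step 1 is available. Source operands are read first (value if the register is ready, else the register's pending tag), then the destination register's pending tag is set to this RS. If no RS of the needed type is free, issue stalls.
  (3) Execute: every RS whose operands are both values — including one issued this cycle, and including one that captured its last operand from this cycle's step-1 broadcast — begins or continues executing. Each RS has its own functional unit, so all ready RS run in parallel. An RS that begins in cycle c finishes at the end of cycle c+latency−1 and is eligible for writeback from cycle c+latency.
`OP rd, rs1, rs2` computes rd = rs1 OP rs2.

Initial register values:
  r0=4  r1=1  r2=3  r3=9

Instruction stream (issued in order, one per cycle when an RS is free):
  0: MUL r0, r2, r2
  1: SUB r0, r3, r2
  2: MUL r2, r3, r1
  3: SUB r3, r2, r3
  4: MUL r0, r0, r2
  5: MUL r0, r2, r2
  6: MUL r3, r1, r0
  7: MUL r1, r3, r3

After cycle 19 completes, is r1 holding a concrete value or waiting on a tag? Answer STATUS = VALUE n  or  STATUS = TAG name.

  c1: issue MUL r0<-Mul1  regs: r0:Mul1,r1:1,r2:3,r3:9
  c2: issue SUB r0<-Add1  regs: r0:Add1,r1:1,r2:3,r3:9
  c3: issue MUL r2<-Mul2  regs: r0:Add1,r1:1,r2:Mul2,r3:9
  c4: issue SUB r3<-Add2  regs: r0:Add1,r1:1,r2:Mul2,r3:Add2
  c5: CDB Add1=6; stall  regs: r0:6,r1:1,r2:Mul2,r3:Add2
  c6: CDB Mul1=9; issue MUL r0<-Mul1  regs: r0:Mul1,r1:1,r2:Mul2,r3:Add2
  c7: CDB Mul2=9; issue MUL r0<-Mul2  regs: r0:Mul2,r1:1,r2:9,r3:Add2
  c8: stall  regs: r0:Mul2,r1:1,r2:9,r3:Add2
  c9: stall  regs: r0:Mul2,r1:1,r2:9,r3:Add2
  c10: CDB Add2=0; stall  regs: r0:Mul2,r1:1,r2:9,r3:0
  c11: CDB Mul1=54; issue MUL r3<-Mul1  regs: r0:Mul2,r1:1,r2:9,r3:Mul1
  c12: CDB Mul2=81; issue MUL r1<-Mul2  regs: r0:81,r1:Mul2,r2:9,r3:Mul1
  c13: -  regs: r0:81,r1:Mul2,r2:9,r3:Mul1
  c14: -  regs: r0:81,r1:Mul2,r2:9,r3:Mul1
  c15: -  regs: r0:81,r1:Mul2,r2:9,r3:Mul1
  c16: CDB Mul1=81  regs: r0:81,r1:Mul2,r2:9,r3:81
  c17: -  regs: r0:81,r1:Mul2,r2:9,r3:81
  c18: -  regs: r0:81,r1:Mul2,r2:9,r3:81
  c19: -  regs: r0:81,r1:Mul2,r2:9,r3:81

STATUS = TAG Mul2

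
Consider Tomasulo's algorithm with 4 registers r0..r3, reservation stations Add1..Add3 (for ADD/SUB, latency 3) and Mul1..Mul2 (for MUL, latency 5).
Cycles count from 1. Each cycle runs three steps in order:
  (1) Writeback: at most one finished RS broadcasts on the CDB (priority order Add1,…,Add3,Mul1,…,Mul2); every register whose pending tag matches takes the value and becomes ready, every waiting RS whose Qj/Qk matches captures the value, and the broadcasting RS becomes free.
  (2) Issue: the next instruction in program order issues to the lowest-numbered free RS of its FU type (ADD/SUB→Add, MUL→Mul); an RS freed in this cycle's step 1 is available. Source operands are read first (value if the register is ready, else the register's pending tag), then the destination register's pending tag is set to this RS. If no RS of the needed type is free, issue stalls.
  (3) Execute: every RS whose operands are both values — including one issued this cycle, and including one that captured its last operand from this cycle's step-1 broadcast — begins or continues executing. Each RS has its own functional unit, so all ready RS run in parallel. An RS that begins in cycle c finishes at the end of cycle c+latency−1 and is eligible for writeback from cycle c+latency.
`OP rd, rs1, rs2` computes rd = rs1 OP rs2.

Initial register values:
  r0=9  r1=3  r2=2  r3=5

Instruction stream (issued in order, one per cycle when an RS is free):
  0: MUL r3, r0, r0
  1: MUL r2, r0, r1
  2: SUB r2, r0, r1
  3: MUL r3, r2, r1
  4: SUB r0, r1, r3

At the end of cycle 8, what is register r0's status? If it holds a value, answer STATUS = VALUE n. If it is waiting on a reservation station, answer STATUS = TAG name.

c1: issue MUL r3<-Mul1 | r0:9,r1:3,r2:2,r3:Mul1
c2: issue MUL r2<-Mul2 | r0:9,r1:3,r2:Mul2,r3:Mul1
c3: issue SUB r2<-Add1 | r0:9,r1:3,r2:Add1,r3:Mul1
c4: stall | r0:9,r1:3,r2:Add1,r3:Mul1
c5: stall | r0:9,r1:3,r2:Add1,r3:Mul1
c6: CDB Add1=6; stall | r0:9,r1:3,r2:6,r3:Mul1
c7: CDB Mul1=81; issue MUL r3<-Mul1 | r0:9,r1:3,r2:6,r3:Mul1
c8: CDB Mul2=27; issue SUB r0<-Add1 | r0:Add1,r1:3,r2:6,r3:Mul1

STATUS = TAG Add1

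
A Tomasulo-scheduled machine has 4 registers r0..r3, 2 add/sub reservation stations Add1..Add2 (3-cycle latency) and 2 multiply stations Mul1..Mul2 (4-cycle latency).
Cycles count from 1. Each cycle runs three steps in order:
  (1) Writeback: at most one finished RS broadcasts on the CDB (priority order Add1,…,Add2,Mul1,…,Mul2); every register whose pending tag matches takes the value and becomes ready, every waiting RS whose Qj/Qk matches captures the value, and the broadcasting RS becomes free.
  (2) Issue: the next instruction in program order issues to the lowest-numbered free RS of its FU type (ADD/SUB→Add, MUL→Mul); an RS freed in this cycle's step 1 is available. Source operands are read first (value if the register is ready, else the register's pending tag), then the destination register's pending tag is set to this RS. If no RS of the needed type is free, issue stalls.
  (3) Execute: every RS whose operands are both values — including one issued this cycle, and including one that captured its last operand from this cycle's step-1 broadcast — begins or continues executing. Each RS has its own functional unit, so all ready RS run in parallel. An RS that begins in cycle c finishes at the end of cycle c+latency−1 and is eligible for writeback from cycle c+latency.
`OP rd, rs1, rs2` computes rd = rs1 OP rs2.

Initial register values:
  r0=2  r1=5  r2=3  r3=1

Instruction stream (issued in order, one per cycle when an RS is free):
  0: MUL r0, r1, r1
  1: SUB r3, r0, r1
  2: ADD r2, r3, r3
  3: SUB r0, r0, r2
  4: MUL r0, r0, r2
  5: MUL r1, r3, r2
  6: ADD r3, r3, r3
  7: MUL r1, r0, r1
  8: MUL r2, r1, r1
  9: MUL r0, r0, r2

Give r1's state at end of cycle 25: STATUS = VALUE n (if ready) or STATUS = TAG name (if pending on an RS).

STATUS = VALUE -480000

  c1: issue MUL r0<-Mul1  regs: r0:Mul1,r1:5,r2:3,r3:1
  c2: issue SUB r3<-Add1  regs: r0:Mul1,r1:5,r2:3,r3:Add1
  c3: issue ADD r2<-Add2  regs: r0:Mul1,r1:5,r2:Add2,r3:Add1
  c4: stall  regs: r0:Mul1,r1:5,r2:Add2,r3:Add1
  c5: CDB Mul1=25; stall  regs: r0:25,r1:5,r2:Add2,r3:Add1
  c6: stall  regs: r0:25,r1:5,r2:Add2,r3:Add1
  c7: stall  regs: r0:25,r1:5,r2:Add2,r3:Add1
  c8: CDB Add1=20; issue SUB r0<-Add1  regs: r0:Add1,r1:5,r2:Add2,r3:20
  c9: issue MUL r0<-Mul1  regs: r0:Mul1,r1:5,r2:Add2,r3:20
  c10: issue MUL r1<-Mul2  regs: r0:Mul1,r1:Mul2,r2:Add2,r3:20
  c11: CDB Add2=40; issue ADD r3<-Add2  regs: r0:Mul1,r1:Mul2,r2:40,r3:Add2
  c12: stall  regs: r0:Mul1,r1:Mul2,r2:40,r3:Add2
  c13: stall  regs: r0:Mul1,r1:Mul2,r2:40,r3:Add2
  c14: CDB Add1=-15; stall  regs: r0:Mul1,r1:Mul2,r2:40,r3:Add2
  c15: CDB Add2=40; stall  regs: r0:Mul1,r1:Mul2,r2:40,r3:40
  c16: CDB Mul2=800; issue MUL r1<-Mul2  regs: r0:Mul1,r1:Mul2,r2:40,r3:40
  c17: stall  regs: r0:Mul1,r1:Mul2,r2:40,r3:40
  c18: CDB Mul1=-600; issue MUL r2<-Mul1  regs: r0:-600,r1:Mul2,r2:Mul1,r3:40
  c19: stall  regs: r0:-600,r1:Mul2,r2:Mul1,r3:40
  c20: stall  regs: r0:-600,r1:Mul2,r2:Mul1,r3:40
  c21: stall  regs: r0:-600,r1:Mul2,r2:Mul1,r3:40
  c22: CDB Mul2=-480000; issue MUL r0<-Mul2  regs: r0:Mul2,r1:-480000,r2:Mul1,r3:40
  c23: -  regs: r0:Mul2,r1:-480000,r2:Mul1,r3:40
  c24: -  regs: r0:Mul2,r1:-480000,r2:Mul1,r3:40
  c25: -  regs: r0:Mul2,r1:-480000,r2:Mul1,r3:40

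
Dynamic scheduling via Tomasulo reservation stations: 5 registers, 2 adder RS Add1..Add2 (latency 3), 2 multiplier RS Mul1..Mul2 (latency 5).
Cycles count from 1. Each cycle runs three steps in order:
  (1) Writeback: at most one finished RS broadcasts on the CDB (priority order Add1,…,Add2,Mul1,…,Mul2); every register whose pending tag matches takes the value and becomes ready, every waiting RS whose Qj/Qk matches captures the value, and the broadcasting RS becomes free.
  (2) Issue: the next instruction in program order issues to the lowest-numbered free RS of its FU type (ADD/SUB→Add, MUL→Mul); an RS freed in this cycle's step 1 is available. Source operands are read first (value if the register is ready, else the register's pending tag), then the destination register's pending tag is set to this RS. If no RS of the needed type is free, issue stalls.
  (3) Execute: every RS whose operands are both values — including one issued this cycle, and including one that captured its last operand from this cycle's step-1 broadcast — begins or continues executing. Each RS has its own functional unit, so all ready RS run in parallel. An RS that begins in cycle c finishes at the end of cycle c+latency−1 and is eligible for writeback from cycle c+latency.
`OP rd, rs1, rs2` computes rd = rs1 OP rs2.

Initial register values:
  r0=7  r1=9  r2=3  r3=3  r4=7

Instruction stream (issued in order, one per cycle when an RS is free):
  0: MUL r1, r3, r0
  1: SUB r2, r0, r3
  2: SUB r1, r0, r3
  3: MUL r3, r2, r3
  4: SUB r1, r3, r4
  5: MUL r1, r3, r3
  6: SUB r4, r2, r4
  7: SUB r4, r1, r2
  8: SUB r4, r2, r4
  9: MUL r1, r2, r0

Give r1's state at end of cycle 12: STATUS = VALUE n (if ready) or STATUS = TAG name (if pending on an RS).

STATUS = TAG Mul1

  c1: issue MUL r1<-Mul1  regs: r0:7,r1:Mul1,r2:3,r3:3,r4:7
  c2: issue SUB r2<-Add1  regs: r0:7,r1:Mul1,r2:Add1,r3:3,r4:7
  c3: issue SUB r1<-Add2  regs: r0:7,r1:Add2,r2:Add1,r3:3,r4:7
  c4: issue MUL r3<-Mul2  regs: r0:7,r1:Add2,r2:Add1,r3:Mul2,r4:7
  c5: CDB Add1=4; issue SUB r1<-Add1  regs: r0:7,r1:Add1,r2:4,r3:Mul2,r4:7
  c6: CDB Add2=4; stall  regs: r0:7,r1:Add1,r2:4,r3:Mul2,r4:7
  c7: CDB Mul1=21; issue MUL r1<-Mul1  regs: r0:7,r1:Mul1,r2:4,r3:Mul2,r4:7
  c8: issue SUB r4<-Add2  regs: r0:7,r1:Mul1,r2:4,r3:Mul2,r4:Add2
  c9: stall  regs: r0:7,r1:Mul1,r2:4,r3:Mul2,r4:Add2
  c10: CDB Mul2=12; stall  regs: r0:7,r1:Mul1,r2:4,r3:12,r4:Add2
  c11: CDB Add2=-3; issue SUB r4<-Add2  regs: r0:7,r1:Mul1,r2:4,r3:12,r4:Add2
  c12: stall  regs: r0:7,r1:Mul1,r2:4,r3:12,r4:Add2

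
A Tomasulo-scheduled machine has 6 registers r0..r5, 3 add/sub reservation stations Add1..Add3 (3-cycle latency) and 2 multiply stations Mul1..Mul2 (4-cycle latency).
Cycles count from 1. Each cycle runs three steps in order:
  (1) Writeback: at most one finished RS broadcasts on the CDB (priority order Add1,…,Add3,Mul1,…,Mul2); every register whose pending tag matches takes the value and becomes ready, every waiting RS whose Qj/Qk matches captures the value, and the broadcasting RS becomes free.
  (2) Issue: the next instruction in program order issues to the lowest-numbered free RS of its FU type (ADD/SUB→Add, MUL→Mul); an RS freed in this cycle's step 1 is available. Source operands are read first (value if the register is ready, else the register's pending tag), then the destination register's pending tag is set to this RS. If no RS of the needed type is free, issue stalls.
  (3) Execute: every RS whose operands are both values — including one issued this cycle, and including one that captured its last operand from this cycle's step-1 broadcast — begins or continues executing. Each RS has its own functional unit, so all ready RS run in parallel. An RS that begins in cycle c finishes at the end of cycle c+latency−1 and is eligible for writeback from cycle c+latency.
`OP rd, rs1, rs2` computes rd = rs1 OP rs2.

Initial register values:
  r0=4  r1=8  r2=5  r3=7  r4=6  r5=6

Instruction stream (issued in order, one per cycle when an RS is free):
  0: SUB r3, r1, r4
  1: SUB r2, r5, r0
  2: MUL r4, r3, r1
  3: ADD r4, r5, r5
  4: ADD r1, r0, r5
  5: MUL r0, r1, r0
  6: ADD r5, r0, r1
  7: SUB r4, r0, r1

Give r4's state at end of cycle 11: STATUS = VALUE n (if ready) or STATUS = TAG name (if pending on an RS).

STATUS = TAG Add2

  c1: issue SUB r3<-Add1  regs: r0:4,r1:8,r2:5,r3:Add1,r4:6,r5:6
  c2: issue SUB r2<-Add2  regs: r0:4,r1:8,r2:Add2,r3:Add1,r4:6,r5:6
  c3: issue MUL r4<-Mul1  regs: r0:4,r1:8,r2:Add2,r3:Add1,r4:Mul1,r5:6
  c4: CDB Add1=2; issue ADD r4<-Add1  regs: r0:4,r1:8,r2:Add2,r3:2,r4:Add1,r5:6
  c5: CDB Add2=2; issue ADD r1<-Add2  regs: r0:4,r1:Add2,r2:2,r3:2,r4:Add1,r5:6
  c6: issue MUL r0<-Mul2  regs: r0:Mul2,r1:Add2,r2:2,r3:2,r4:Add1,r5:6
  c7: CDB Add1=12; issue ADD r5<-Add1  regs: r0:Mul2,r1:Add2,r2:2,r3:2,r4:12,r5:Add1
  c8: CDB Add2=10; issue SUB r4<-Add2  regs: r0:Mul2,r1:10,r2:2,r3:2,r4:Add2,r5:Add1
  c9: CDB Mul1=16  regs: r0:Mul2,r1:10,r2:2,r3:2,r4:Add2,r5:Add1
  c10: -  regs: r0:Mul2,r1:10,r2:2,r3:2,r4:Add2,r5:Add1
  c11: -  regs: r0:Mul2,r1:10,r2:2,r3:2,r4:Add2,r5:Add1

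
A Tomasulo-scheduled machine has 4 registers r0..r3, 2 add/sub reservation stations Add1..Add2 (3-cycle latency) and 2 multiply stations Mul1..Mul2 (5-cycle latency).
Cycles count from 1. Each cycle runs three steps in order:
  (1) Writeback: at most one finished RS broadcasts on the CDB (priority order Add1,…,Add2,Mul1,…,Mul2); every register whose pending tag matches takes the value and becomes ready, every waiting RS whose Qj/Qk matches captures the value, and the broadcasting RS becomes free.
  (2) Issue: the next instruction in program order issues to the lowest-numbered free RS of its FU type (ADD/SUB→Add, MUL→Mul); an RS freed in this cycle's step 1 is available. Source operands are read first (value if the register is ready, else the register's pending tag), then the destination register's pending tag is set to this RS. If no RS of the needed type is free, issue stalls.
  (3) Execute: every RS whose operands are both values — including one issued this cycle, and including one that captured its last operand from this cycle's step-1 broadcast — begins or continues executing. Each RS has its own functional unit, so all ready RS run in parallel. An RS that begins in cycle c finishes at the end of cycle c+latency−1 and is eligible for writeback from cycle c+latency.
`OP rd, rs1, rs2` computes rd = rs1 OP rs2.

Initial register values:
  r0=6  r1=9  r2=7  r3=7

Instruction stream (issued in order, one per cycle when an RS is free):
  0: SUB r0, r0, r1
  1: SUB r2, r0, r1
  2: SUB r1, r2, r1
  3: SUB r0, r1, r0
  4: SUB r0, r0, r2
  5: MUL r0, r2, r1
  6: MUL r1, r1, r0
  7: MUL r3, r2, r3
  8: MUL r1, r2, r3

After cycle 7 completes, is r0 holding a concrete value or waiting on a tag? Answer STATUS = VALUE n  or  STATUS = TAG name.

STATUS = TAG Add2

cycle 1: issue SUB r0<-Add1 // r0:Add1,r1:9,r2:7,r3:7
cycle 2: issue SUB r2<-Add2 // r0:Add1,r1:9,r2:Add2,r3:7
cycle 3: stall // r0:Add1,r1:9,r2:Add2,r3:7
cycle 4: CDB Add1=-3; issue SUB r1<-Add1 // r0:-3,r1:Add1,r2:Add2,r3:7
cycle 5: stall // r0:-3,r1:Add1,r2:Add2,r3:7
cycle 6: stall // r0:-3,r1:Add1,r2:Add2,r3:7
cycle 7: CDB Add2=-12; issue SUB r0<-Add2 // r0:Add2,r1:Add1,r2:-12,r3:7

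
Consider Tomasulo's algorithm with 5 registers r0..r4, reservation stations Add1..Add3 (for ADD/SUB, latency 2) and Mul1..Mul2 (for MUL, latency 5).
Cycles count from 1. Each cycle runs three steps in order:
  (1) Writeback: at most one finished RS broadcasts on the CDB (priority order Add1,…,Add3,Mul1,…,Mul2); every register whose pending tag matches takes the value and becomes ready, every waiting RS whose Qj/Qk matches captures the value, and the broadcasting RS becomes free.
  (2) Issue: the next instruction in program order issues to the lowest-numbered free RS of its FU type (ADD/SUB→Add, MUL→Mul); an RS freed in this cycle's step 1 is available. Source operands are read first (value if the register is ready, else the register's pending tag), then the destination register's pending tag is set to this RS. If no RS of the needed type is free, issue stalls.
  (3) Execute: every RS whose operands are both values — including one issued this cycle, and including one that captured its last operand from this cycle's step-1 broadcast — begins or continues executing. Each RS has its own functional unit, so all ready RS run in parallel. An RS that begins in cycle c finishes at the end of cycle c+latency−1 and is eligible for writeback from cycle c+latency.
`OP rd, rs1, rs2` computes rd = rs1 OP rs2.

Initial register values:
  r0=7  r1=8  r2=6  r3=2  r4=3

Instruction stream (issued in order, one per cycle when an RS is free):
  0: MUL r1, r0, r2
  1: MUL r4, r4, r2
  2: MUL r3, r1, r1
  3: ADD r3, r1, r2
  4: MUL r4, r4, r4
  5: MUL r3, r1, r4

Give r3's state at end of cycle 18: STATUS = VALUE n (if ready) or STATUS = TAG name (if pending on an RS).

  c1: issue MUL r1<-Mul1  regs: r0:7,r1:Mul1,r2:6,r3:2,r4:3
  c2: issue MUL r4<-Mul2  regs: r0:7,r1:Mul1,r2:6,r3:2,r4:Mul2
  c3: stall  regs: r0:7,r1:Mul1,r2:6,r3:2,r4:Mul2
  c4: stall  regs: r0:7,r1:Mul1,r2:6,r3:2,r4:Mul2
  c5: stall  regs: r0:7,r1:Mul1,r2:6,r3:2,r4:Mul2
  c6: CDB Mul1=42; issue MUL r3<-Mul1  regs: r0:7,r1:42,r2:6,r3:Mul1,r4:Mul2
  c7: CDB Mul2=18; issue ADD r3<-Add1  regs: r0:7,r1:42,r2:6,r3:Add1,r4:18
  c8: issue MUL r4<-Mul2  regs: r0:7,r1:42,r2:6,r3:Add1,r4:Mul2
  c9: CDB Add1=48; stall  regs: r0:7,r1:42,r2:6,r3:48,r4:Mul2
  c10: stall  regs: r0:7,r1:42,r2:6,r3:48,r4:Mul2
  c11: CDB Mul1=1764; issue MUL r3<-Mul1  regs: r0:7,r1:42,r2:6,r3:Mul1,r4:Mul2
  c12: -  regs: r0:7,r1:42,r2:6,r3:Mul1,r4:Mul2
  c13: CDB Mul2=324  regs: r0:7,r1:42,r2:6,r3:Mul1,r4:324
  c14: -  regs: r0:7,r1:42,r2:6,r3:Mul1,r4:324
  c15: -  regs: r0:7,r1:42,r2:6,r3:Mul1,r4:324
  c16: -  regs: r0:7,r1:42,r2:6,r3:Mul1,r4:324
  c17: -  regs: r0:7,r1:42,r2:6,r3:Mul1,r4:324
  c18: CDB Mul1=13608  regs: r0:7,r1:42,r2:6,r3:13608,r4:324

STATUS = VALUE 13608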